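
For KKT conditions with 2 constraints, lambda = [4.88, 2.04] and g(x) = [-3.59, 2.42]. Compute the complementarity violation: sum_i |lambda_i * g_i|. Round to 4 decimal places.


KKT complementary slackness check:
lambda_1 * g_1 = 4.88 * -3.59 = -17.5192
lambda_2 * g_2 = 2.04 * 2.42 = 4.9368
Total violation = 17.5192 + 4.9368 = 22.456


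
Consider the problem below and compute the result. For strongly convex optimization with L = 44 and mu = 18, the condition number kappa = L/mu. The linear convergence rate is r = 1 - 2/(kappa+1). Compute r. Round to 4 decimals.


Step 1: Compute the condition number.
kappa = L/mu = 44/18 = 2.4444
Step 2: Compute the convergence rate.
r = 1 - 2/(kappa + 1) = 1 - 2*mu/(L + mu) = (L - mu)/(L + mu) = 26/62 = 0.4194


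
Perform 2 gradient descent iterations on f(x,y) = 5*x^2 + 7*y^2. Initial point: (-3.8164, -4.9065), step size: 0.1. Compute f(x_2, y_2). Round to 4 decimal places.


Gradient descent on f(x,y) = 5*x^2 + 7*y^2.
Starting point: (-3.8164, -4.9065), alpha = 0.1
Step 1: grad_x = 2*5*-3.8164 = -38.164, grad_y = 2*7*-4.9065 = -68.691
  x_1 = -3.8164 - 0.1*-38.164 = 0.0
  y_1 = -4.9065 - 0.1*-68.691 = 1.9626
Step 2: grad_x = 2*5*0.0 = 0.0, grad_y = 2*7*1.9626 = 27.4764
  x_2 = 0.0 - 0.1*0.0 = 0.0
  y_2 = 1.9626 - 0.1*27.4764 = -0.785
f(0.0, -0.785) = 5*0.0^2 + 7*(-0.785)^2 = 4.314


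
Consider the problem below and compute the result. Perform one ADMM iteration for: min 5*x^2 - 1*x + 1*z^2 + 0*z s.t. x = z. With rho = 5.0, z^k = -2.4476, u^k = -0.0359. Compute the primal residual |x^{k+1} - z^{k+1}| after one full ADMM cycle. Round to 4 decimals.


ADMM iteration with rho = 5.0, z^k = -2.4476, u^k = -0.0359
Step 1: x-update.
Minimize 5*x^2 - 1*x + (5.0/2)*(x + 2.4476 - 0.0359)^2
FOC: (2*5 + 5.0)*x = 1 + 5.0*(-2.4476 + 0.0359)
x^{k+1} = -0.7372
Step 2: z-update.
Minimize 1*z^2 + 0*z + (5.0/2)*(-0.7372 - z - 0.0359)^2
FOC: (2*1 + 5.0)*z = 0 + 5.0*(-0.7372 - 0.0359)
z^{k+1} = -0.5522
Step 3: u-update.
u^{k+1} = -0.0359 - 0.7372 + 0.5522 = -0.2209
Step 4: Primal residual = |-0.7372 + 0.5522| = 0.185


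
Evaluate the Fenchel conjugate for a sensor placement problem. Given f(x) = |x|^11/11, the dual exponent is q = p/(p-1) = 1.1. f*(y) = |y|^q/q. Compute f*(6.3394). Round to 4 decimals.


The conjugate exponent q satisfies 1/p + 1/q = 1.
p = 11, so q = 11/(11 - 1) = 1.1
|y|^q = 6.3394^1.1 = 7.6252
f*(6.3394) = 7.6252 / 1.1 = 6.932


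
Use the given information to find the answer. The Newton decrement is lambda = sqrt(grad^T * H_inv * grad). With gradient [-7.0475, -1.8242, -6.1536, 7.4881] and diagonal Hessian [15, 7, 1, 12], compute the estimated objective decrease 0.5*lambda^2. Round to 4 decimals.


Step 1: H is diagonal, so H^(-1) * g = [-0.4698, -0.2606, -6.1536, 0.624].
Step 2: g^T H^(-1) g = sum_i g_i^2 / H_ii
  = (-7.0475)^2/15 + (-1.8242)^2/7 + (-6.1536)^2/1 + (7.4881)^2/12
  = 3.3112 + 0.4754 + 37.8668 + 4.6726 = 46.326
Step 3: Objective decrease = 0.5 * g^T H^(-1) g = 23.163


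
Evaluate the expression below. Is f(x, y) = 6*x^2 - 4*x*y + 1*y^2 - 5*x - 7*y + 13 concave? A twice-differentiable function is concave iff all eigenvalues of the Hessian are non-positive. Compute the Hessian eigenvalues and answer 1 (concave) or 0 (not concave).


The Hessian of f(x,y) = 6*x^2 - 4*x*y + 1*y^2 - 5*x - 7*y + 13 is:
H = [[12, -4], [-4, 2]]
Trace = 12 + 2 = 14
Determinant = 12*2 - (-4)^2 = 8
Discriminant = (14)^2 - 4*8 = 164.0
Eigenvalues: lambda_1 = 0.5969, lambda_2 = 13.4031
The function is not concave.

0


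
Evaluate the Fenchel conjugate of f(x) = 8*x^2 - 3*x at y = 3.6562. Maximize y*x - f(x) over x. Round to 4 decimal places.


f*(y) = sup_x {y*x - a*x^2 - b*x} = sup_x {(y-b)*x - a*x^2}
FOC: (y - b) - 2a*x = 0 => x* = (y - b)/(2a)
x* = (3.6562 + 3)/(2*8) = 0.416
f*(3.6562) = (y-b)^2/(4a) = (3.6562 + 3)^2/(4*8)
= 44.305/32 = 1.3845


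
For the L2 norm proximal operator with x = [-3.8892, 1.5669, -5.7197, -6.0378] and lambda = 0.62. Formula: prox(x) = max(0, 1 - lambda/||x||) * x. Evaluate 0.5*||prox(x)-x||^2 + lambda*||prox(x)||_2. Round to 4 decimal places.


Step 1: Compute ||x||.
||x|| = 9.314
Step 2: Compute scaling factor.
scale = max(0, 1 - 0.62/9.314) = 0.9334
Step 3: prox(x) = [-3.6303, 1.4626, -5.339, -5.6359]
||prox(x)|| = 8.694
Step 4: Proximal objective.
0.5*||prox-x||^2 = 0.1922
lambda*||prox|| = 5.3903
Total = 5.5825


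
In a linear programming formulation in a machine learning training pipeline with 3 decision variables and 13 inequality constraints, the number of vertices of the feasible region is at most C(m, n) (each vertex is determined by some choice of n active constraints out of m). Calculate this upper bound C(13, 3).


Each vertex corresponds to some choice of n active constraints out of m, so the number of vertices is at most C(m, n) = m! / (n!(m-n)!).
m = 13, n = 3
Numerator: 13 * 12 * 11
Denominator: 3! = 6
C(13, 3) = 286


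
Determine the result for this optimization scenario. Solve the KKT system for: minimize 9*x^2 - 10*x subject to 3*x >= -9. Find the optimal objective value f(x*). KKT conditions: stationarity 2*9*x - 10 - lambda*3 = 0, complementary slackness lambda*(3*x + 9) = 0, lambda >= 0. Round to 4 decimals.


Step 1: Try lambda = 0 (constraint inactive).
Stationarity: 2*9*x - 10 = 0
x* = 10/(2*9) = 5/9 = 0.5556 (rounded; the exact value 5/9 is used below)
Check constraint: 3*0.5556 = 1.6668 >= -9 -- satisfied.
Step 2: Compute optimal value.
f(x*) = 9*(5/9)^2 - 10*(5/9) = -2.7778


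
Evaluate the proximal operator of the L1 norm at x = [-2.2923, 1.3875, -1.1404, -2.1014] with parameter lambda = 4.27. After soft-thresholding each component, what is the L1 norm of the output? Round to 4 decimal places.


Soft-thresholding with lambda = 4.27:
prox(-2.2923) = sign(-2.2923)*max(|-2.2923| - 4.27, 0) = 0.0
prox(1.3875) = sign(1.3875)*max(|1.3875| - 4.27, 0) = 0.0
prox(-1.1404) = sign(-1.1404)*max(|-1.1404| - 4.27, 0) = 0.0
prox(-2.1014) = sign(-2.1014)*max(|-2.1014| - 4.27, 0) = 0.0
prox(x) = [0.0, 0.0, 0.0, 0.0]
||prox(x)||_1 = 0.0 + 0.0 + 0.0 + 0.0 = 0.0


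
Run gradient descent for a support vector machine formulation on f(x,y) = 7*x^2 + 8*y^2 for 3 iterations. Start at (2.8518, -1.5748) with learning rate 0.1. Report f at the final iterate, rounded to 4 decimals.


Gradient descent on f(x,y) = 7*x^2 + 8*y^2.
Starting point: (2.8518, -1.5748), alpha = 0.1
Step 1: grad_x = 2*7*2.8518 = 39.9252, grad_y = 2*8*-1.5748 = -25.1968
  x_1 = 2.8518 - 0.1*39.9252 = -1.1407
  y_1 = -1.5748 - 0.1*-25.1968 = 0.9449
Step 2: grad_x = 2*7*-1.1407 = -15.9701, grad_y = 2*8*0.9449 = 15.1181
  x_2 = -1.1407 - 0.1*-15.9701 = 0.4563
  y_2 = 0.9449 - 0.1*15.1181 = -0.5669
Step 3: grad_x = 2*7*0.4563 = 6.388, grad_y = 2*8*-0.5669 = -9.0708
  x_3 = 0.4563 - 0.1*6.388 = -0.1825
  y_3 = -0.5669 - 0.1*-9.0708 = 0.3402
f(-0.1825, 0.3402) = 7*(-0.1825)^2 + 8*0.3402^2 = 1.1588


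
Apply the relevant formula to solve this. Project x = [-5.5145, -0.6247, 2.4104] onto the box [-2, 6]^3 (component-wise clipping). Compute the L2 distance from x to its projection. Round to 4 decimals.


Project each component onto [-2, 6].
clip(-5.5145) = -2.0, clip(-0.6247) = -0.6247, clip(2.4104) = 2.4104
Projection = [-2.0, -0.6247, 2.4104]
Squared diffs: [12.3517, 0.0, 0.0]
Distance = sqrt(12.3517) = 3.5145


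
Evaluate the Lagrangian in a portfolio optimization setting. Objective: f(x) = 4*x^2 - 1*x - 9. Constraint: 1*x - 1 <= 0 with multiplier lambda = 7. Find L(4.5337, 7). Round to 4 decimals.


Step 1: Evaluate f(x).
f(4.5337) = 4*4.5337^2 - 1*4.5337 - 9 = 68.684
Step 2: Evaluate g(x).
g(4.5337) = 1*4.5337 - 1 = 3.5337
Step 3: Compute Lagrangian.
L = 68.684 + 7*3.5337 = 93.4199


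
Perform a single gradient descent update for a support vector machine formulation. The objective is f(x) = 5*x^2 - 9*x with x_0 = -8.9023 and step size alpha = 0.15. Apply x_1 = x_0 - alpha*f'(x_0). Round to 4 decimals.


We compute the gradient at x_0 and apply the update.
f'(x) = 10*x - 9
f'(-8.9023) = 10*-8.9023 - 9 = -98.023
x_1 = -8.9023 - 0.15*-98.023 = 5.8012


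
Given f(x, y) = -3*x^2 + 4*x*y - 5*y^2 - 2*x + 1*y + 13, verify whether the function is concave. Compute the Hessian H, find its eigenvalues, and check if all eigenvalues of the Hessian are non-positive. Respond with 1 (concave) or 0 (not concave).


The Hessian of f(x,y) = -3*x^2 + 4*x*y - 5*y^2 - 2*x + 1*y + 13 is:
H = [[-6, 4], [4, -10]]
Trace = -6 - 10 = -16
Determinant = -6*-10 - (4)^2 = 44
Discriminant = (-16)^2 - 4*44 = 80.0
Eigenvalues: lambda_1 = -12.4721, lambda_2 = -3.5279
The function is concave.

1


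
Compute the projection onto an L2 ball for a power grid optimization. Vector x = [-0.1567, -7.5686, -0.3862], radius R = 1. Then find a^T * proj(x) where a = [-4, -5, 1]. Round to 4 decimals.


Step 1: Compute ||x|| (intermediates to 6 decimals).
||x|| = sqrt((-0.1567)^2 + (-7.5686)^2 + (-0.3862)^2) = 7.580067
Step 2: Project.
Since ||x|| > R, scale = R/||x|| = 1/7.580067 = 0.131925, proj(x) = scale * x
proj(x) = [-0.020673, -0.998488, -0.050949]
Step 3: Dot product.
a^T * proj(x) = -4*(-0.020673) - 5*(-0.998488) + 1*(-0.050949) = 5.0242


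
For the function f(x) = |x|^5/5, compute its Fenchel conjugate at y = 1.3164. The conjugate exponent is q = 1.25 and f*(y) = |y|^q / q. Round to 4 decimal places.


The conjugate exponent q satisfies 1/p + 1/q = 1.
p = 5, so q = 5/(5 - 1) = 1.25
|y|^q = 1.3164^1.25 = 1.4101
f*(1.3164) = 1.4101 / 1.25 = 1.128


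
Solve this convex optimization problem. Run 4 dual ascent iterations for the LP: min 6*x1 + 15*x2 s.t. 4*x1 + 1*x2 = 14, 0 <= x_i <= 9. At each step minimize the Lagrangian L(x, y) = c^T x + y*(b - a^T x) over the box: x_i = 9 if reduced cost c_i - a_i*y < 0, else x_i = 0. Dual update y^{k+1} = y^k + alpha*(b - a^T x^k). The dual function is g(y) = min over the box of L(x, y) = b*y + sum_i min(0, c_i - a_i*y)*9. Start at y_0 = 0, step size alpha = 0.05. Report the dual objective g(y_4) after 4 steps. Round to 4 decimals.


Dual ascent for LP: min 6*x1 + 15*x2, 4*x1 + 1*x2 = 14, 0 <= x_i <= 9
Step 1: y^k = 0.0, reduced costs: (6.0, 15.0)
  x^k = (0.0, 0.0), subgradient = b - a^T x = 14.0
  y^{k+1} = 0.0 + 0.05*14.0 = 0.7
Step 2: y^k = 0.7, reduced costs: (3.2, 14.3)
  x^k = (0.0, 0.0), subgradient = b - a^T x = 14.0
  y^{k+1} = 0.7 + 0.05*14.0 = 1.4
Step 3: y^k = 1.4, reduced costs: (0.4, 13.6)
  x^k = (0.0, 0.0), subgradient = b - a^T x = 14.0
  y^{k+1} = 1.4 + 0.05*14.0 = 2.1
Step 4: y^k = 2.1, reduced costs: (-2.4, 12.9)
  x^k = (9.0, 0.0), subgradient = b - a^T x = -22.0
  y^{k+1} = 2.1 + 0.05*-22.0 = 1.0
Dual objective at y_4 = 1.0: reduced costs (2.0, 14.0), box minimizer x = (0.0, 0.0)
g(y_4) = b*y + (c1 - a1*y)*x1 + (c2 - a2*y)*x2 = 14*1.0 + 2.0*0.0 + 14.0*0.0 = 14.0 + 0.0 + 0.0 = 14.0


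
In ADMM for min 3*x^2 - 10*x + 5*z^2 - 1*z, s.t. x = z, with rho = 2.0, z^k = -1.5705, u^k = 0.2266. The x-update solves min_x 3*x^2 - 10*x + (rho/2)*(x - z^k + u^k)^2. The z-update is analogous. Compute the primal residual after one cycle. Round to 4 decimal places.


ADMM iteration with rho = 2.0, z^k = -1.5705, u^k = 0.2266
Step 1: x-update.
Minimize 3*x^2 - 10*x + (2.0/2)*(x + 1.5705 + 0.2266)^2
FOC: (2*3 + 2.0)*x = 10 + 2.0*(-1.5705 - 0.2266)
x^{k+1} = 0.8007
Step 2: z-update.
Minimize 5*z^2 - 1*z + (2.0/2)*(0.8007 - z + 0.2266)^2
FOC: (2*5 + 2.0)*z = 1 + 2.0*(0.8007 + 0.2266)
z^{k+1} = 0.2546
Step 3: u-update.
u^{k+1} = 0.2266 + 0.8007 - 0.2546 = 0.7728
Step 4: Primal residual = |0.8007 - 0.2546| = 0.5462


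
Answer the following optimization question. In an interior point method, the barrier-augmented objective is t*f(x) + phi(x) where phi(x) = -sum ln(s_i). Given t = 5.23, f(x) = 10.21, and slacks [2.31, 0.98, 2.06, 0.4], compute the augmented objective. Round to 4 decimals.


Step 1: Compute log-barrier.
ln values: [0.8372, -0.0202, 0.7227, -0.9163]
phi = -(0.8372 - 0.0202 + 0.7227 - 0.9163) = -0.6235
Step 2: Compute augmented objective.
t*f(x) = 5.23*10.21 = 53.3983
Total = 53.3983 - 0.6235 = 52.7748


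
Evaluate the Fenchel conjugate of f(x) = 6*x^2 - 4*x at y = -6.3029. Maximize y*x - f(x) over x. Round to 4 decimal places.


f*(y) = sup_x {y*x - a*x^2 - b*x} = sup_x {(y-b)*x - a*x^2}
FOC: (y - b) - 2a*x = 0 => x* = (y - b)/(2a)
x* = (-6.3029 + 4)/(2*6) = -0.1919
f*(-6.3029) = (y-b)^2/(4a) = (-6.3029 + 4)^2/(4*6)
= 5.3033/24 = 0.221


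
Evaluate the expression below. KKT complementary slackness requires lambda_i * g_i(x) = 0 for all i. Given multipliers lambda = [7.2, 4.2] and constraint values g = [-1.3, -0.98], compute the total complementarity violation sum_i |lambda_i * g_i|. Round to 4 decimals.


KKT complementary slackness check:
lambda_1 * g_1 = 7.2 * -1.3 = -9.36
lambda_2 * g_2 = 4.2 * -0.98 = -4.116
Total violation = 9.36 + 4.116 = 13.476


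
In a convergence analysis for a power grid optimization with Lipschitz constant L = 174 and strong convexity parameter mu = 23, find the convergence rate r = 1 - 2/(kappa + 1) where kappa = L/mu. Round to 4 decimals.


Step 1: Compute the condition number.
kappa = L/mu = 174/23 = 7.5652
Step 2: Compute the convergence rate.
r = 1 - 2/(kappa + 1) = 1 - 2*mu/(L + mu) = (L - mu)/(L + mu) = 151/197 = 0.7665


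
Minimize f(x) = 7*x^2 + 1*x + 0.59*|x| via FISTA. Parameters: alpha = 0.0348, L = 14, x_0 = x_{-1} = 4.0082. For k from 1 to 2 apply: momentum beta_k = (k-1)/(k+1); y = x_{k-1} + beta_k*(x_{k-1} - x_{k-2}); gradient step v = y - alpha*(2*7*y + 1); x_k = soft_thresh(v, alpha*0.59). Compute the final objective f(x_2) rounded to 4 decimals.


FISTA on f(x) = 7*x^2 + 1*x + 0.59*|x|
L = 14, alpha = 0.0348
Iteration 1: beta = 0.0, y = 4.0082 + 0.0*(4.0082 - 4.0082) = 4.0082
  grad(y) = 57.1148, v = y - alpha*grad = 2.0206
  prox(v) = soft_thresh(2.0206, 0.0205) = 2.0001
Iteration 2: beta = 0.3333, y = 2.0001 + 0.3333*(2.0001 - 4.0082) = 1.3307
  grad(y) = 19.6298, v = y - alpha*grad = 0.6476
  prox(v) = soft_thresh(0.6476, 0.0205) = 0.627
f(x_2) = 7*0.627^2 + 1*0.627 + 0.59*|0.627| = 3.7493


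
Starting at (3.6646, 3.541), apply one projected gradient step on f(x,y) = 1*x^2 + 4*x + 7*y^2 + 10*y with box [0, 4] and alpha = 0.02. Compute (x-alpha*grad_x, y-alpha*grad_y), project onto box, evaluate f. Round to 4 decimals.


Step 1: Compute gradient at (3.6646, 3.541).
grad_x = 2*1*3.6646 + 4 = 11.3292
grad_y = 2*7*3.541 + 10 = 59.574
Step 2: Gradient step.
x_raw = 3.6646 - 0.02*11.3292 = 3.438
y_raw = 3.541 - 0.02*59.574 = 2.3495
Step 3: Project onto [0, 4].
x_proj = clip(3.438) = 3.438
y_proj = clip(2.3495) = 2.3495
Step 4: Evaluate f.
f(3.438, 2.3495) = 87.7089


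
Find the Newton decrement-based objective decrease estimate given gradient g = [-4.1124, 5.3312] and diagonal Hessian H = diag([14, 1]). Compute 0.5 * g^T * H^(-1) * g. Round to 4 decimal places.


Step 1: H is diagonal, so H^(-1) * g = [-0.2937, 5.3312].
Step 2: g^T H^(-1) g = sum_i g_i^2 / H_ii
  = (-4.1124)^2/14 + (5.3312)^2/1
  = 1.208 + 28.4217 = 29.6297
Step 3: Objective decrease = 0.5 * g^T H^(-1) g = 14.8148


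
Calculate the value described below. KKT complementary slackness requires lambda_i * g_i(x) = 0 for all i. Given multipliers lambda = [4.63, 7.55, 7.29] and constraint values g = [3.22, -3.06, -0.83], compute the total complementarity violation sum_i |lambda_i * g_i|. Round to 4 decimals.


KKT complementary slackness check:
lambda_1 * g_1 = 4.63 * 3.22 = 14.9086
lambda_2 * g_2 = 7.55 * -3.06 = -23.103
lambda_3 * g_3 = 7.29 * -0.83 = -6.0507
Total violation = 14.9086 + 23.103 + 6.0507 = 44.0623


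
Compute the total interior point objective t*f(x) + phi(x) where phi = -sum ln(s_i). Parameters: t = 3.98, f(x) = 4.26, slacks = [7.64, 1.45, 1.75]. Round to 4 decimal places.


Step 1: Compute log-barrier.
ln values: [2.0334, 0.3716, 0.5596]
phi = -(2.0334 + 0.3716 + 0.5596) = -2.9646
Step 2: Compute augmented objective.
t*f(x) = 3.98*4.26 = 16.9548
Total = 16.9548 - 2.9646 = 13.9902


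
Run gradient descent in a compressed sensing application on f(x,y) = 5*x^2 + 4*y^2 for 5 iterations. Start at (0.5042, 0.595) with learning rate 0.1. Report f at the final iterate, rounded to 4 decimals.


Gradient descent on f(x,y) = 5*x^2 + 4*y^2.
Starting point: (0.5042, 0.595), alpha = 0.1
Step 1: grad_x = 2*5*0.5042 = 5.042, grad_y = 2*4*0.595 = 4.76
  x_1 = 0.5042 - 0.1*5.042 = 0.0
  y_1 = 0.595 - 0.1*4.76 = 0.119
Step 2: grad_x = 2*5*0.0 = 0.0, grad_y = 2*4*0.119 = 0.952
  x_2 = 0.0 - 0.1*0.0 = 0.0
  y_2 = 0.119 - 0.1*0.952 = 0.0238
Step 3: grad_x = 2*5*0.0 = 0.0, grad_y = 2*4*0.0238 = 0.1904
  x_3 = 0.0 - 0.1*0.0 = 0.0
  y_3 = 0.0238 - 0.1*0.1904 = 0.0048
Step 4: grad_x = 2*5*0.0 = 0.0, grad_y = 2*4*0.0048 = 0.0381
  x_4 = 0.0 - 0.1*0.0 = 0.0
  y_4 = 0.0048 - 0.1*0.0381 = 0.001
Step 5: grad_x = 2*5*0.0 = 0.0, grad_y = 2*4*0.001 = 0.0076
  x_5 = 0.0 - 0.1*0.0 = 0.0
  y_5 = 0.001 - 0.1*0.0076 = 0.0002
f(0.0, 0.0002) = 5*0.0^2 + 4*0.0002^2 = 0.0


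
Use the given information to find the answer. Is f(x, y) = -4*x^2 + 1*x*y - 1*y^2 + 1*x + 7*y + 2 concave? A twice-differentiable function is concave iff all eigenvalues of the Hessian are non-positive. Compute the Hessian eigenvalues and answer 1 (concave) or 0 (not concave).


The Hessian of f(x,y) = -4*x^2 + 1*x*y - 1*y^2 + 1*x + 7*y + 2 is:
H = [[-8, 1], [1, -2]]
Trace = -8 - 2 = -10
Determinant = -8*-2 - (1)^2 = 15
Discriminant = (-10)^2 - 4*15 = 40.0
Eigenvalues: lambda_1 = -8.1623, lambda_2 = -1.8377
The function is concave.

1


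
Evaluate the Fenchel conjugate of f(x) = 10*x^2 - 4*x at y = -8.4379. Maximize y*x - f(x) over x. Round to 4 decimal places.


f*(y) = sup_x {y*x - a*x^2 - b*x} = sup_x {(y-b)*x - a*x^2}
FOC: (y - b) - 2a*x = 0 => x* = (y - b)/(2a)
x* = (-8.4379 + 4)/(2*10) = -0.2219
f*(-8.4379) = (y-b)^2/(4a) = (-8.4379 + 4)^2/(4*10)
= 19.695/40 = 0.4924


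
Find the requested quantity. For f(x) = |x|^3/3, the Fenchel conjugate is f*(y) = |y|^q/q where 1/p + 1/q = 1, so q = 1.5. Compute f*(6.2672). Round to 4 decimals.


The conjugate exponent q satisfies 1/p + 1/q = 1.
p = 3, so q = 3/(3 - 1) = 1.5
|y|^q = 6.2672^1.5 = 15.6895
f*(6.2672) = 15.6895 / 1.5 = 10.4597


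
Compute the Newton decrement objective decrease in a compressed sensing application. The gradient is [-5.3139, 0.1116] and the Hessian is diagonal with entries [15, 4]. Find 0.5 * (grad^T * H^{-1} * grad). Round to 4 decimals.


Step 1: H is diagonal, so H^(-1) * g = [-0.3543, 0.0279].
Step 2: g^T H^(-1) g = sum_i g_i^2 / H_ii
  = (-5.3139)^2/15 + (0.1116)^2/4
  = 1.8825 + 0.0031 = 1.8856
Step 3: Objective decrease = 0.5 * g^T H^(-1) g = 0.9428


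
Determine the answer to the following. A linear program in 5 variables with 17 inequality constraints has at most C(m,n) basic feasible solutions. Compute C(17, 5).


Each vertex corresponds to some choice of n active constraints out of m, so the number of vertices is at most C(m, n) = m! / (n!(m-n)!).
m = 17, n = 5
Numerator: 17 * 16 * 15 * 14 * 13
Denominator: 5! = 120
C(17, 5) = 6188


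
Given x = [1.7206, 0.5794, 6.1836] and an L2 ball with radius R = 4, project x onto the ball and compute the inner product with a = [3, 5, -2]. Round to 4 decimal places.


Step 1: Compute ||x|| (intermediates to 6 decimals).
||x|| = sqrt(1.7206^2 + 0.5794^2 + 6.1836^2) = 6.444616
Step 2: Project.
Since ||x|| > R, scale = R/||x|| = 4/6.444616 = 0.620673, proj(x) = scale * x
proj(x) = [1.06793, 0.359618, 3.837994]
Step 3: Dot product.
a^T * proj(x) = 3*1.06793 + 5*0.359618 - 2*3.837994 = -2.6741


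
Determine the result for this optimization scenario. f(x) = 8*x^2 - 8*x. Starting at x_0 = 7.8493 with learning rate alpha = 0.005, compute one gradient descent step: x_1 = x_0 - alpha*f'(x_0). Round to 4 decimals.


We compute the gradient at x_0 and apply the update.
f'(x) = 16*x - 8
f'(7.8493) = 16*7.8493 - 8 = 117.5888
x_1 = 7.8493 - 0.005*117.5888 = 7.2614


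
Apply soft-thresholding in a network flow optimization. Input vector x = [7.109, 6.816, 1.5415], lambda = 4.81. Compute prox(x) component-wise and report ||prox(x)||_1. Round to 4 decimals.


Soft-thresholding with lambda = 4.81:
prox(7.109) = sign(7.109)*max(|7.109| - 4.81, 0) = 2.299
prox(6.816) = sign(6.816)*max(|6.816| - 4.81, 0) = 2.006
prox(1.5415) = sign(1.5415)*max(|1.5415| - 4.81, 0) = 0.0
prox(x) = [2.299, 2.006, 0.0]
||prox(x)||_1 = 2.299 + 2.006 + 0.0 = 4.305


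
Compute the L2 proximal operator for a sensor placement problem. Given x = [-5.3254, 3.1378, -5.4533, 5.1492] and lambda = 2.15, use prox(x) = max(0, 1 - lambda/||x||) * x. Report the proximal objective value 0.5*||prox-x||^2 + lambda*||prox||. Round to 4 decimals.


Step 1: Compute ||x||.
||x|| = 9.719
Step 2: Compute scaling factor.
scale = max(0, 1 - 2.15/9.719) = 0.7788
Step 3: prox(x) = [-4.1473, 2.4437, -4.2469, 4.0101]
||prox(x)|| = 7.569
Step 4: Proximal objective.
0.5*||prox-x||^2 = 2.3113
lambda*||prox|| = 16.2734
Total = 18.5845


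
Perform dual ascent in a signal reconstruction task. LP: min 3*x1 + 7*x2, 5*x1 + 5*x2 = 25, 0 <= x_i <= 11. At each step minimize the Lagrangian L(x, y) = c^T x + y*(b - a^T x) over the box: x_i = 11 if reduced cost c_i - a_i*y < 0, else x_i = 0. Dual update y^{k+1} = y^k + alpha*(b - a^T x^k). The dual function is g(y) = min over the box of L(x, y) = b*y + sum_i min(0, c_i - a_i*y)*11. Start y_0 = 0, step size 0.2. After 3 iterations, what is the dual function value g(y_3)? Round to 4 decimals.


Dual ascent for LP: min 3*x1 + 7*x2, 5*x1 + 5*x2 = 25, 0 <= x_i <= 11
Step 1: y^k = 0.0, reduced costs: (3.0, 7.0)
  x^k = (0.0, 0.0), subgradient = b - a^T x = 25.0
  y^{k+1} = 0.0 + 0.2*25.0 = 5.0
Step 2: y^k = 5.0, reduced costs: (-22.0, -18.0)
  x^k = (11.0, 11.0), subgradient = b - a^T x = -85.0
  y^{k+1} = 5.0 + 0.2*-85.0 = -12.0
Step 3: y^k = -12.0, reduced costs: (63.0, 67.0)
  x^k = (0.0, 0.0), subgradient = b - a^T x = 25.0
  y^{k+1} = -12.0 + 0.2*25.0 = -7.0
Dual objective at y_3 = -7.0: reduced costs (38.0, 42.0), box minimizer x = (0.0, 0.0)
g(y_3) = b*y + (c1 - a1*y)*x1 + (c2 - a2*y)*x2 = 25*(-7.0) + 38.0*0.0 + 42.0*0.0 = -175.0 + 0.0 + 0.0 = -175.0


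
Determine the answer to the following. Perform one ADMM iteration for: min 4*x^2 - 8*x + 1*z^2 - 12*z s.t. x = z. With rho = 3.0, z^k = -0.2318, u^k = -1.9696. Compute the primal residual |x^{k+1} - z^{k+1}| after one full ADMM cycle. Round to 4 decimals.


ADMM iteration with rho = 3.0, z^k = -0.2318, u^k = -1.9696
Step 1: x-update.
Minimize 4*x^2 - 8*x + (3.0/2)*(x + 0.2318 - 1.9696)^2
FOC: (2*4 + 3.0)*x = 8 + 3.0*(-0.2318 + 1.9696)
x^{k+1} = 1.2012
Step 2: z-update.
Minimize 1*z^2 - 12*z + (3.0/2)*(1.2012 - z - 1.9696)^2
FOC: (2*1 + 3.0)*z = 12 + 3.0*(1.2012 - 1.9696)
z^{k+1} = 1.939
Step 3: u-update.
u^{k+1} = -1.9696 + 1.2012 - 1.939 = -2.7074
Step 4: Primal residual = |1.2012 - 1.939| = 0.7378


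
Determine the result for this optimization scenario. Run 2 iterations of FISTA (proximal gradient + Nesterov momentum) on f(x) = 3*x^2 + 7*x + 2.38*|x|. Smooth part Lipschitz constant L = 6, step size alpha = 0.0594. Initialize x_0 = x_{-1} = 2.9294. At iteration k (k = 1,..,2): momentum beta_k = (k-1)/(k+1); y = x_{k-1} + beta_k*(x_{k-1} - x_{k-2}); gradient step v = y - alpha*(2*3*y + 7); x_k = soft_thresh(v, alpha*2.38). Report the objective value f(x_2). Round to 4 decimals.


FISTA on f(x) = 3*x^2 + 7*x + 2.38*|x|
L = 6, alpha = 0.0594
Iteration 1: beta = 0.0, y = 2.9294 + 0.0*(2.9294 - 2.9294) = 2.9294
  grad(y) = 24.5764, v = y - alpha*grad = 1.4696
  prox(v) = soft_thresh(1.4696, 0.1414) = 1.3282
Iteration 2: beta = 0.3333, y = 1.3282 + 0.3333*(1.3282 - 2.9294) = 0.7945
  grad(y) = 11.7667, v = y - alpha*grad = 0.0955
  prox(v) = soft_thresh(0.0955, 0.1414) = 0.0
f(x_2) = 3*0.0^2 + 7*0.0 + 2.38*|0.0| = 0.0


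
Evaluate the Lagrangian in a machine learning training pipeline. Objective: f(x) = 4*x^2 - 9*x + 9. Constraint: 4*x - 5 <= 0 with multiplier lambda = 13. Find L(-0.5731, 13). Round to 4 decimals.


Step 1: Evaluate f(x).
f(-0.5731) = 4*(-0.5731)^2 - 9*(-0.5731) + 9 = 15.4717
Step 2: Evaluate g(x).
g(-0.5731) = 4*-0.5731 - 5 = -7.2924
Step 3: Compute Lagrangian.
L = 15.4717 + 13*-7.2924 = -79.3295


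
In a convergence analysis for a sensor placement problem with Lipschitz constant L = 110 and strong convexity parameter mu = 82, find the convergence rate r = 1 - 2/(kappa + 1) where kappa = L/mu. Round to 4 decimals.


Step 1: Compute the condition number.
kappa = L/mu = 110/82 = 1.3415
Step 2: Compute the convergence rate.
r = 1 - 2/(kappa + 1) = 1 - 2*mu/(L + mu) = (L - mu)/(L + mu) = 28/192 = 0.1458


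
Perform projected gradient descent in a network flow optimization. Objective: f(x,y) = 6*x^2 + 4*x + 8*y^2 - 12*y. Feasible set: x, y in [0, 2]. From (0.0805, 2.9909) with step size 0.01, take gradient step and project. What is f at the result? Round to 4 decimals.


Step 1: Compute gradient at (0.0805, 2.9909).
grad_x = 2*6*0.0805 + 4 = 4.966
grad_y = 2*8*2.9909 - 12 = 35.8544
Step 2: Gradient step.
x_raw = 0.0805 - 0.01*4.966 = 0.0308
y_raw = 2.9909 - 0.01*35.8544 = 2.6324
Step 3: Project onto [0, 2].
x_proj = clip(0.0308) = 0.0308
y_proj = clip(2.6324) = 2.0
Step 4: Evaluate f.
f(0.0308, 2.0) = 8.1291


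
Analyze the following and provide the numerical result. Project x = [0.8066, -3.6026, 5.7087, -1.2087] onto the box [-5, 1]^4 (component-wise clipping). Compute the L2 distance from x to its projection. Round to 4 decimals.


Project each component onto [-5, 1].
clip(0.8066) = 0.8066, clip(-3.6026) = -3.6026, clip(5.7087) = 1.0, clip(-1.2087) = -1.2087
Projection = [0.8066, -3.6026, 1.0, -1.2087]
Squared diffs: [0.0, 0.0, 22.1719, 0.0]
Distance = sqrt(22.1719) = 4.7087


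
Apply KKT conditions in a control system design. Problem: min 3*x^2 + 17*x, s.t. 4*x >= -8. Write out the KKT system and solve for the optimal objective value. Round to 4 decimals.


Step 1: Try lambda = 0 (constraint inactive).
x_unc = -17/(2*3) = -2.8333
Check: 4*-2.8333 = -11.3332 < -8 -- violated!
Step 2: Constraint must be active: 4*x = -8
x* = -8/4 = -2.0
lambda = (2*3*(-2.0) + 17)/4 = 1.25
Step 3: Compute optimal value.
f(x*) = 3*(-2.0)^2 + 17*(-2.0) = -22.0


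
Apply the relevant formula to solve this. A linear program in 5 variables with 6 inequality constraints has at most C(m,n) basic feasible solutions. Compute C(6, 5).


Each vertex corresponds to some choice of n active constraints out of m, so the number of vertices is at most C(m, n) = m! / (n!(m-n)!).
m = 6, n = 5
Numerator: 6 * 5 * 4 * 3 * 2
Denominator: 5! = 120
C(6, 5) = 6


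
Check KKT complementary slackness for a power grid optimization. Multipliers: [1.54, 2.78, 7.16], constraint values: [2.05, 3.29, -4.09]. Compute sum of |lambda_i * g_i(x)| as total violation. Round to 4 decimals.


KKT complementary slackness check:
lambda_1 * g_1 = 1.54 * 2.05 = 3.157
lambda_2 * g_2 = 2.78 * 3.29 = 9.1462
lambda_3 * g_3 = 7.16 * -4.09 = -29.2844
Total violation = 3.157 + 9.1462 + 29.2844 = 41.5876


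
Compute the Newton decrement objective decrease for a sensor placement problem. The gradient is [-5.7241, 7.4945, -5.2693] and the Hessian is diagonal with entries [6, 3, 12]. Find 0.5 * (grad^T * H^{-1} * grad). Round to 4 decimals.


Step 1: H is diagonal, so H^(-1) * g = [-0.954, 2.4982, -0.4391].
Step 2: g^T H^(-1) g = sum_i g_i^2 / H_ii
  = (-5.7241)^2/6 + (7.4945)^2/3 + (-5.2693)^2/12
  = 5.4609 + 18.7225 + 2.3138 = 26.4972
Step 3: Objective decrease = 0.5 * g^T H^(-1) g = 13.2486


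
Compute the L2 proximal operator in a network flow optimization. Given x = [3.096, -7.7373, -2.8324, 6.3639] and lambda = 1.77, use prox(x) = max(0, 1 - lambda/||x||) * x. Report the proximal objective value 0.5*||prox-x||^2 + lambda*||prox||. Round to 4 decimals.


Step 1: Compute ||x||.
||x|| = 10.8615
Step 2: Compute scaling factor.
scale = max(0, 1 - 1.77/10.8615) = 0.837
Step 3: prox(x) = [2.5915, -6.4764, -2.3708, 5.3268]
||prox(x)|| = 9.0915
Step 4: Proximal objective.
0.5*||prox-x||^2 = 1.5665
lambda*||prox|| = 16.092
Total = 17.6585


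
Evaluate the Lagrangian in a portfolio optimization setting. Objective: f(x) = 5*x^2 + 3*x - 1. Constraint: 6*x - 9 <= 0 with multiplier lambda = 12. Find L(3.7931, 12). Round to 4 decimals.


Step 1: Evaluate f(x).
f(3.7931) = 5*3.7931^2 + 3*3.7931 - 1 = 82.3173
Step 2: Evaluate g(x).
g(3.7931) = 6*3.7931 - 9 = 13.7586
Step 3: Compute Lagrangian.
L = 82.3173 + 12*13.7586 = 247.4205


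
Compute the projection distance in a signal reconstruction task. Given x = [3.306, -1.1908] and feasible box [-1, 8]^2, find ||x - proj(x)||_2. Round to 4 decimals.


Project each component onto [-1, 8].
clip(3.306) = 3.306, clip(-1.1908) = -1.0
Projection = [3.306, -1.0]
Squared diffs: [0.0, 0.0364]
Distance = sqrt(0.0364) = 0.1908


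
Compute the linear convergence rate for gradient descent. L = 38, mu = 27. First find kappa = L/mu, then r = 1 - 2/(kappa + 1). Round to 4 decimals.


Step 1: Compute the condition number.
kappa = L/mu = 38/27 = 1.4074
Step 2: Compute the convergence rate.
r = 1 - 2/(kappa + 1) = 1 - 2*mu/(L + mu) = (L - mu)/(L + mu) = 11/65 = 0.1692


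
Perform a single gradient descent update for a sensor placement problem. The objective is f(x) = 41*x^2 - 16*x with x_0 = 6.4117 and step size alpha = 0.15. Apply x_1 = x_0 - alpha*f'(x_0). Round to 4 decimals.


We compute the gradient at x_0 and apply the update.
f'(x) = 82*x - 16
f'(6.4117) = 82*6.4117 - 16 = 509.7594
x_1 = 6.4117 - 0.15*509.7594 = -70.0522


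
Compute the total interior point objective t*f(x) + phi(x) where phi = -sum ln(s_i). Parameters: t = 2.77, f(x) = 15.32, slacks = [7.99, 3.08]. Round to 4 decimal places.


Step 1: Compute log-barrier.
ln values: [2.0782, 1.1249]
phi = -(2.0782 + 1.1249) = -3.2031
Step 2: Compute augmented objective.
t*f(x) = 2.77*15.32 = 42.4364
Total = 42.4364 - 3.2031 = 39.2333


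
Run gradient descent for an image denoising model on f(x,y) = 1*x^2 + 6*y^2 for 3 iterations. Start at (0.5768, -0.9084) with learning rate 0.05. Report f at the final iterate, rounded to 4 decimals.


Gradient descent on f(x,y) = 1*x^2 + 6*y^2.
Starting point: (0.5768, -0.9084), alpha = 0.05
Step 1: grad_x = 2*1*0.5768 = 1.1536, grad_y = 2*6*-0.9084 = -10.9008
  x_1 = 0.5768 - 0.05*1.1536 = 0.5191
  y_1 = -0.9084 - 0.05*-10.9008 = -0.3634
Step 2: grad_x = 2*1*0.5191 = 1.0382, grad_y = 2*6*-0.3634 = -4.3603
  x_2 = 0.5191 - 0.05*1.0382 = 0.4672
  y_2 = -0.3634 - 0.05*-4.3603 = -0.1453
Step 3: grad_x = 2*1*0.4672 = 0.9344, grad_y = 2*6*-0.1453 = -1.7441
  x_3 = 0.4672 - 0.05*0.9344 = 0.4205
  y_3 = -0.1453 - 0.05*-1.7441 = -0.0581
f(0.4205, -0.0581) = 1*0.4205^2 + 6*(-0.0581)^2 = 0.1971


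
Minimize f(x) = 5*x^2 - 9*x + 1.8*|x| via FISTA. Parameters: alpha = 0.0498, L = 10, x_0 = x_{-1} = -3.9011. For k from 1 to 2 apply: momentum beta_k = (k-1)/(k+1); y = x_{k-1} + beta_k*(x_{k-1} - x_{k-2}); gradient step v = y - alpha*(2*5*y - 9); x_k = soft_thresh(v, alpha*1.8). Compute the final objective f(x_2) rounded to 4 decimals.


FISTA on f(x) = 5*x^2 - 9*x + 1.8*|x|
L = 10, alpha = 0.0498
Iteration 1: beta = 0.0, y = -3.9011 + 0.0*(-3.9011 + 3.9011) = -3.9011
  grad(y) = -48.011, v = y - alpha*grad = -1.5102
  prox(v) = soft_thresh(-1.5102, 0.0896) = -1.4205
Iteration 2: beta = 0.3333, y = -1.4205 + 0.3333*(-1.4205 + 3.9011) = -0.5936
  grad(y) = -14.9365, v = y - alpha*grad = 0.1502
  prox(v) = soft_thresh(0.1502, 0.0896) = 0.0605
f(x_2) = 5*0.0605^2 - 9*0.0605 + 1.8*|0.0605| = -0.4176


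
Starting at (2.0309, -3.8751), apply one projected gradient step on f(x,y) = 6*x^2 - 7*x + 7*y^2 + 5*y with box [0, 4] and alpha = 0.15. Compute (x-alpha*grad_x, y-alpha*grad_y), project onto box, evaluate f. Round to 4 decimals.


Step 1: Compute gradient at (2.0309, -3.8751).
grad_x = 2*6*2.0309 - 7 = 17.3708
grad_y = 2*7*-3.8751 + 5 = -49.2514
Step 2: Gradient step.
x_raw = 2.0309 - 0.15*17.3708 = -0.5747
y_raw = -3.8751 - 0.15*-49.2514 = 3.5126
Step 3: Project onto [0, 4].
x_proj = clip(-0.5747) = 0.0
y_proj = clip(3.5126) = 3.5126
Step 4: Evaluate f.
f(0.0, 3.5126) = 103.9321


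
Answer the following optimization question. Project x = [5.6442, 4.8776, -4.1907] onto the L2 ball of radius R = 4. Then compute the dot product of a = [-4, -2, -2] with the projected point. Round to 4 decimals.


Step 1: Compute ||x|| (intermediates to 6 decimals).
||x|| = sqrt(5.6442^2 + 4.8776^2 + (-4.1907)^2) = 8.556281
Step 2: Project.
Since ||x|| > R, scale = R/||x|| = 4/8.556281 = 0.467493, proj(x) = scale * x
proj(x) = [2.638624, 2.280244, -1.959123]
Step 3: Dot product.
a^T * proj(x) = -4*2.638624 - 2*2.280244 - 2*(-1.959123) = -11.1967


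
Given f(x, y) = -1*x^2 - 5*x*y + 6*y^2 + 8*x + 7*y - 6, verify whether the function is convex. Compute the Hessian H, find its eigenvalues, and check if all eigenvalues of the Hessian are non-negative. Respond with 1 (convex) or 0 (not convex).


The Hessian of f(x,y) = -1*x^2 - 5*x*y + 6*y^2 + 8*x + 7*y - 6 is:
H = [[-2, -5], [-5, 12]]
Trace = -2 + 12 = 10
Determinant = -2*12 - (-5)^2 = -49
Discriminant = (10)^2 - 4*-49 = 296.0
Eigenvalues: lambda_1 = -3.6023, lambda_2 = 13.6023
The function is not convex.

0


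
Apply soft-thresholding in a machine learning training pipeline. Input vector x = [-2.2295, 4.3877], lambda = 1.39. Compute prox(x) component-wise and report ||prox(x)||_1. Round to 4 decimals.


Soft-thresholding with lambda = 1.39:
prox(-2.2295) = sign(-2.2295)*max(|-2.2295| - 1.39, 0) = -0.8395
prox(4.3877) = sign(4.3877)*max(|4.3877| - 1.39, 0) = 2.9977
prox(x) = [-0.8395, 2.9977]
||prox(x)||_1 = 0.8395 + 2.9977 = 3.8372


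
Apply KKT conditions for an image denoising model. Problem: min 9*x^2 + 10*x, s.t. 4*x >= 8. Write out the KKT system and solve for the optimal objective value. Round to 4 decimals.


Step 1: Try lambda = 0 (constraint inactive).
x_unc = -10/(2*9) = -0.5556
Check: 4*-0.5556 = -2.2224 < 8 -- violated!
Step 2: Constraint must be active: 4*x = 8
x* = 8/4 = 2.0
lambda = (2*9*2.0 + 10)/4 = 11.5
Step 3: Compute optimal value.
f(x*) = 9*2.0^2 + 10*2.0 = 56.0


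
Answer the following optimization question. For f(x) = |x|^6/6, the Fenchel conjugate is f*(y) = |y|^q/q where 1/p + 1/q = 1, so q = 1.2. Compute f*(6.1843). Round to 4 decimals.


The conjugate exponent q satisfies 1/p + 1/q = 1.
p = 6, so q = 6/(6 - 1) = 1.2
|y|^q = 6.1843^1.2 = 8.9033
f*(6.1843) = 8.9033 / 1.2 = 7.4194


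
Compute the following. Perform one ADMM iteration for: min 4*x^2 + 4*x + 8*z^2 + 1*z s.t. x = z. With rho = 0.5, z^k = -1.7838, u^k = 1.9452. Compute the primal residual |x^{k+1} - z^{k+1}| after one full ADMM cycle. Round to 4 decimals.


ADMM iteration with rho = 0.5, z^k = -1.7838, u^k = 1.9452
Step 1: x-update.
Minimize 4*x^2 + 4*x + (0.5/2)*(x + 1.7838 + 1.9452)^2
FOC: (2*4 + 0.5)*x = -4 + 0.5*(-1.7838 - 1.9452)
x^{k+1} = -0.6899
Step 2: z-update.
Minimize 8*z^2 + 1*z + (0.5/2)*(-0.6899 - z + 1.9452)^2
FOC: (2*8 + 0.5)*z = -1 + 0.5*(-0.6899 + 1.9452)
z^{k+1} = -0.0226
Step 3: u-update.
u^{k+1} = 1.9452 - 0.6899 + 0.0226 = 1.2778
Step 4: Primal residual = |-0.6899 + 0.0226| = 0.6674


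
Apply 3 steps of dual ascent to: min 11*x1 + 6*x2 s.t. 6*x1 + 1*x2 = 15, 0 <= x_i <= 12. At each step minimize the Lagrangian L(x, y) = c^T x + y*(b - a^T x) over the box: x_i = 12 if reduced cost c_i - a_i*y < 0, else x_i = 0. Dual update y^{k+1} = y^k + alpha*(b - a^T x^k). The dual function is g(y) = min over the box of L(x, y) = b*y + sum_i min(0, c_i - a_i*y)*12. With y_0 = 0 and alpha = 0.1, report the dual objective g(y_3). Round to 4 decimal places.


Dual ascent for LP: min 11*x1 + 6*x2, 6*x1 + 1*x2 = 15, 0 <= x_i <= 12
Step 1: y^k = 0.0, reduced costs: (11.0, 6.0)
  x^k = (0.0, 0.0), subgradient = b - a^T x = 15.0
  y^{k+1} = 0.0 + 0.1*15.0 = 1.5
Step 2: y^k = 1.5, reduced costs: (2.0, 4.5)
  x^k = (0.0, 0.0), subgradient = b - a^T x = 15.0
  y^{k+1} = 1.5 + 0.1*15.0 = 3.0
Step 3: y^k = 3.0, reduced costs: (-7.0, 3.0)
  x^k = (12.0, 0.0), subgradient = b - a^T x = -57.0
  y^{k+1} = 3.0 + 0.1*-57.0 = -2.7
Dual objective at y_3 = -2.7: reduced costs (27.2, 8.7), box minimizer x = (0.0, 0.0)
g(y_3) = b*y + (c1 - a1*y)*x1 + (c2 - a2*y)*x2 = 15*(-2.7) + 27.2*0.0 + 8.7*0.0 = -40.5 + 0.0 + 0.0 = -40.5


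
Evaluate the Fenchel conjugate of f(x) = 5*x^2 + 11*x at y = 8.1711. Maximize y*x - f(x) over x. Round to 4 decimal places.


f*(y) = sup_x {y*x - a*x^2 - b*x} = sup_x {(y-b)*x - a*x^2}
FOC: (y - b) - 2a*x = 0 => x* = (y - b)/(2a)
x* = (8.1711 - 11)/(2*5) = -0.2829
f*(8.1711) = (y-b)^2/(4a) = (8.1711 - 11)^2/(4*5)
= 8.0027/20 = 0.4001


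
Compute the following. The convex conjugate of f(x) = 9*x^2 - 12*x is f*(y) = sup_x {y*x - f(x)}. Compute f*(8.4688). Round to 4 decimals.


f*(y) = sup_x {y*x - a*x^2 - b*x} = sup_x {(y-b)*x - a*x^2}
FOC: (y - b) - 2a*x = 0 => x* = (y - b)/(2a)
x* = (8.4688 + 12)/(2*9) = 1.1372
f*(8.4688) = (y-b)^2/(4a) = (8.4688 + 12)^2/(4*9)
= 418.9718/36 = 11.6381


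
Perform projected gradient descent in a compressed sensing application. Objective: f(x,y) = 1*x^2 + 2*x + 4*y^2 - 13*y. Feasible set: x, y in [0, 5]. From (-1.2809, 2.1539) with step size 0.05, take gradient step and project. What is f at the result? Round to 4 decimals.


Step 1: Compute gradient at (-1.2809, 2.1539).
grad_x = 2*1*-1.2809 + 2 = -0.5618
grad_y = 2*4*2.1539 - 13 = 4.2312
Step 2: Gradient step.
x_raw = -1.2809 - 0.05*-0.5618 = -1.2528
y_raw = 2.1539 - 0.05*4.2312 = 1.9423
Step 3: Project onto [0, 5].
x_proj = clip(-1.2528) = 0.0
y_proj = clip(1.9423) = 1.9423
Step 4: Evaluate f.
f(0.0, 1.9423) = -10.1597


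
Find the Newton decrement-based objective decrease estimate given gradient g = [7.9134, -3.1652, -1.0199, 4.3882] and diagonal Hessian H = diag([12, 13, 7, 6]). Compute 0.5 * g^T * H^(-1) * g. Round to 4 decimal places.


Step 1: H is diagonal, so H^(-1) * g = [0.6595, -0.2435, -0.1457, 0.7314].
Step 2: g^T H^(-1) g = sum_i g_i^2 / H_ii
  = (7.9134)^2/12 + (-3.1652)^2/13 + (-1.0199)^2/7 + (4.3882)^2/6
  = 5.2185 + 0.7707 + 0.1486 + 3.2094 = 9.3471
Step 3: Objective decrease = 0.5 * g^T H^(-1) g = 4.6736


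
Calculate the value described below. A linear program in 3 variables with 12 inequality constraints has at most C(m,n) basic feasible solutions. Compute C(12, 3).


Each vertex corresponds to some choice of n active constraints out of m, so the number of vertices is at most C(m, n) = m! / (n!(m-n)!).
m = 12, n = 3
Numerator: 12 * 11 * 10
Denominator: 3! = 6
C(12, 3) = 220


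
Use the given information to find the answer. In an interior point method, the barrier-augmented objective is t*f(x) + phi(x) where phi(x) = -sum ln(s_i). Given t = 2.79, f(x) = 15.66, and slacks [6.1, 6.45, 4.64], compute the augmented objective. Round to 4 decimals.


Step 1: Compute log-barrier.
ln values: [1.8083, 1.8641, 1.5347]
phi = -(1.8083 + 1.8641 + 1.5347) = -5.2071
Step 2: Compute augmented objective.
t*f(x) = 2.79*15.66 = 43.6914
Total = 43.6914 - 5.2071 = 38.4843


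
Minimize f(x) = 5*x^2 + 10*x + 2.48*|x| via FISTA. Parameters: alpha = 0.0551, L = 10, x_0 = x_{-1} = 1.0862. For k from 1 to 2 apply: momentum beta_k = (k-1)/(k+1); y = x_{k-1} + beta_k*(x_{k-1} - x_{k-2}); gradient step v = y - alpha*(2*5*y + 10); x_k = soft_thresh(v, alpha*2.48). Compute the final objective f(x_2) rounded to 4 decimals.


FISTA on f(x) = 5*x^2 + 10*x + 2.48*|x|
L = 10, alpha = 0.0551
Iteration 1: beta = 0.0, y = 1.0862 + 0.0*(1.0862 - 1.0862) = 1.0862
  grad(y) = 20.862, v = y - alpha*grad = -0.0633
  prox(v) = soft_thresh(-0.0633, 0.1366) = 0.0
Iteration 2: beta = 0.3333, y = 0.0 + 0.3333*(0.0 - 1.0862) = -0.3621
  grad(y) = 6.3793, v = y - alpha*grad = -0.7136
  prox(v) = soft_thresh(-0.7136, 0.1366) = -0.5769
f(x_2) = 5*(-0.5769)^2 + 10*(-0.5769) + 2.48*|-0.5769| = -2.6743


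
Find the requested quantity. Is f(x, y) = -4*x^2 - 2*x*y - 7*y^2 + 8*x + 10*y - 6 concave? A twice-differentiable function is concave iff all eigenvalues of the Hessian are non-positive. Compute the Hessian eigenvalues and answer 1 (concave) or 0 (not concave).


The Hessian of f(x,y) = -4*x^2 - 2*x*y - 7*y^2 + 8*x + 10*y - 6 is:
H = [[-8, -2], [-2, -14]]
Trace = -8 - 14 = -22
Determinant = -8*-14 - (-2)^2 = 108
Discriminant = (-22)^2 - 4*108 = 52.0
Eigenvalues: lambda_1 = -14.6056, lambda_2 = -7.3944
The function is concave.

1
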